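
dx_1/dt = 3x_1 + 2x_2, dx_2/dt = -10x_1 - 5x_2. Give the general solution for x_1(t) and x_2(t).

Coefficient matrix A = [[3, 2], [-10, -5]].
Characteristic polynomial det(A - λI) = λ^2 + 2λ + 5 = 0.
Eigenvalues λ = -1 ± 2i (complex conjugate pair).
For λ=-1+2i: an eigenvector is (0,1) - i(1,-2) = (0 - i, 1 + 2i).
A real fundamental pair from Re and Im of e^((-1+2i)t)v: X_1 = e^(-t)(cos(2t)·(0,1) + sin(2t)·(1,-2)), X_2 = e^(-t)(sin(2t)·(0,1) - cos(2t)·(1,-2)).
General solution: C_1X_1 + C_2X_2.

x_1(t) = C_1e^(-t)sin(2t) - C_2e^(-t)cos(2t), x_2(t) = -2C_1e^(-t)sin(2t) + C_1e^(-t)cos(2t) + C_2e^(-t)sin(2t) + 2C_2e^(-t)cos(2t)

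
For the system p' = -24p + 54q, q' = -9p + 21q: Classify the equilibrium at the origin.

saddle

A = [[-24,54],[-9,21]]; det(A-λI) = λ^2 + 3λ - 18.
λ = 3, -6: opposite signs.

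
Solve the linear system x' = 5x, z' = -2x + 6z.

x(t) = -K_1e^(5t), z(t) = -2K_1e^(5t) - K_2e^(6t)

Coefficient matrix A = [[5, 0], [-2, 6]].
Characteristic polynomial det(A - λI) = λ^2 - 11λ + 30 = 0.
Eigenvalues λ = 5, 6.
For λ=5: (A-λI) row 2 is [-2, 1], so an eigenvector is (-1, -2).
For λ=6: (A-λI) row 1 is [-1, 0], so an eigenvector is (0, -1).
General solution: K_1e^(5t)(-1,-2) + K_2e^(6t)(0,-1).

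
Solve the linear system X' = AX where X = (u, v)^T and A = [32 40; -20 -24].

u(t) = K_1e^(4t)sin(4t) + 3K_1e^(4t)cos(4t) + 3K_2e^(4t)sin(4t) - K_2e^(4t)cos(4t), v(t) = -K_1e^(4t)sin(4t) - 2K_1e^(4t)cos(4t) - 2K_2e^(4t)sin(4t) + K_2e^(4t)cos(4t)

Coefficient matrix A = [[32, 40], [-20, -24]].
Characteristic polynomial det(A - λI) = λ^2 - 8λ + 32 = 0.
Eigenvalues λ = 4 ± 4i (complex conjugate pair).
For λ=4+4i: an eigenvector is (3,-2) - i(1,-1) = (3 - i, -2 + i).
A real fundamental pair from Re and Im of e^((4+4i)t)v: X_1 = e^(4t)(cos(4t)·(3,-2) + sin(4t)·(1,-1)), X_2 = e^(4t)(sin(4t)·(3,-2) - cos(4t)·(1,-1)).
General solution: K_1X_1 + K_2X_2.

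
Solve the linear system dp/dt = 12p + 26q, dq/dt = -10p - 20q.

Coefficient matrix A = [[12, 26], [-10, -20]].
Characteristic polynomial det(A - λI) = λ^2 + 8λ + 20 = 0.
Eigenvalues λ = -4 ± 2i (complex conjugate pair).
For λ=-4+2i: an eigenvector is (-2,1) - i(-3,2) = (-2 + 3i, 1 - 2i).
A real fundamental pair from Re and Im of e^((-4+2i)t)v: X_1 = e^(-4t)(cos(2t)·(-2,1) + sin(2t)·(-3,2)), X_2 = e^(-4t)(sin(2t)·(-2,1) - cos(2t)·(-3,2)).
General solution: C_1X_1 + C_2X_2.

p(t) = -3C_1e^(-4t)sin(2t) - 2C_1e^(-4t)cos(2t) - 2C_2e^(-4t)sin(2t) + 3C_2e^(-4t)cos(2t), q(t) = 2C_1e^(-4t)sin(2t) + C_1e^(-4t)cos(2t) + C_2e^(-4t)sin(2t) - 2C_2e^(-4t)cos(2t)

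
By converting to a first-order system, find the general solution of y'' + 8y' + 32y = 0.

y(t) = C_1e^(-4t)cos(4t) + C_2e^(-4t)sin(4t)

Let x_1 = y, x_2 = y'. Then x_1' = x_2 and x_2' = -32x_1 - 8x_2.
A = [[0,1],[-32,-8]]; det(A-λI) = λ^2 + 8λ + 32.
Eigenvalues λ = -4 ± 4i.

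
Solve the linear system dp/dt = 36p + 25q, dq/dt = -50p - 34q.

p(t) = -2C_1e^(t)sin(5t) - C_1e^(t)cos(5t) - C_2e^(t)sin(5t) + 2C_2e^(t)cos(5t), q(t) = 3C_1e^(t)sin(5t) + C_1e^(t)cos(5t) + C_2e^(t)sin(5t) - 3C_2e^(t)cos(5t)

Coefficient matrix A = [[36, 25], [-50, -34]].
Characteristic polynomial det(A - λI) = λ^2 - 2λ + 26 = 0.
Eigenvalues λ = 1 ± 5i (complex conjugate pair).
For λ=1+5i: an eigenvector is (-1,1) - i(-2,3) = (-1 + 2i, 1 - 3i).
A real fundamental pair from Re and Im of e^((1+5i)t)v: X_1 = e^(t)(cos(5t)·(-1,1) + sin(5t)·(-2,3)), X_2 = e^(t)(sin(5t)·(-1,1) - cos(5t)·(-2,3)).
General solution: C_1X_1 + C_2X_2.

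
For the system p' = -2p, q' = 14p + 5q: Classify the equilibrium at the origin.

A = [[-2,0],[14,5]]; det(A-λI) = λ^2 - 3λ - 10.
λ = 5, -2: opposite signs.

saddle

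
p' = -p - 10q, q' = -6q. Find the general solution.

Coefficient matrix A = [[-1, -10], [0, -6]].
Characteristic polynomial det(A - λI) = λ^2 + 7λ + 6 = 0.
Eigenvalues λ = -6, -1.
For λ=-6: (A-λI) row 1 is [5, -10], so an eigenvector is (-2, -1).
For λ=-1: (A-λI) row 1 is [0, -10], so an eigenvector is (1, 0).
General solution: c_1e^(-6t)(-2,-1) + c_2e^(-t)(1,0).

p(t) = -2c_1e^(-6t) + c_2e^(-t), q(t) = -c_1e^(-6t)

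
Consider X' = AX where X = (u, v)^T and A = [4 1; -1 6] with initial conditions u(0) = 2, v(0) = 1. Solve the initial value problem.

u(t) = -te^(5t) + 2e^(5t), v(t) = -te^(5t) + e^(5t)

Coefficient matrix A = [[4, 1], [-1, 6]].
Characteristic polynomial det(A - λI) = λ^2 - 10λ + 25 = 0.
Single eigenvalue λ = 5 with algebraic multiplicity 2.
Eigenvector v = (1,1); generalized eigenvector w with (A-λI)w=v is (-3,-2).
General solution: e^(5t)[c_1·v + c_2·(t·v + w)].
Applying u(0)=2, v(0)=1 gives c_1=-1, c_2=-1.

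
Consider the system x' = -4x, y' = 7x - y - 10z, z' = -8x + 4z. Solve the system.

x(t) = c_1e^(-4t), y(t) = c_1e^(-4t) - 2c_2e^(4t) + c_3e^(-t), z(t) = c_1e^(-4t) + c_2e^(4t)

Coefficient matrix A = [[-4, 0, 0], [7, -1, -10], [-8, 0, 4]].
det(A - λI) = 0 gives eigenvalues λ = -4, 4, -1.
For λ=-4: eigenvector (1,1,1).
For λ=4: eigenvector (0,-2,1).
For λ=-1: eigenvector (0,1,0).
General solution: c_1e^(-4t)(1,1,1) + c_2e^(4t)(0,-2,1) + c_3e^(-t)(0,1,0).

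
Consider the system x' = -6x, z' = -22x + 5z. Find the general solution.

Coefficient matrix A = [[-6, 0], [-22, 5]].
Characteristic polynomial det(A - λI) = λ^2 + λ - 30 = 0.
Eigenvalues λ = 5, -6.
For λ=5: (A-λI) row 1 is [-11, 0], so an eigenvector is (0, -1).
For λ=-6: (A-λI) row 2 is [-22, 11], so an eigenvector is (-1, -2).
General solution: C_1e^(5t)(0,-1) + C_2e^(-6t)(-1,-2).

x(t) = -C_2e^(-6t), z(t) = -C_1e^(5t) - 2C_2e^(-6t)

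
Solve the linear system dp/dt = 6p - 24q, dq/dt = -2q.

Coefficient matrix A = [[6, -24], [0, -2]].
Characteristic polynomial det(A - λI) = λ^2 - 4λ - 12 = 0.
Eigenvalues λ = -2, 6.
For λ=-2: (A-λI) row 1 is [8, -24], so an eigenvector is (-3, -1).
For λ=6: (A-λI) row 1 is [0, -24], so an eigenvector is (1, 0).
General solution: C_1e^(-2t)(-3,-1) + C_2e^(6t)(1,0).

p(t) = -3C_1e^(-2t) + C_2e^(6t), q(t) = -C_1e^(-2t)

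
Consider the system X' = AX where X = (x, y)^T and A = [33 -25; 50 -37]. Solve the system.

x(t) = -2K_1e^(-2t)sin(5t) - K_1e^(-2t)cos(5t) - K_2e^(-2t)sin(5t) + 2K_2e^(-2t)cos(5t), y(t) = -3K_1e^(-2t)sin(5t) - K_1e^(-2t)cos(5t) - K_2e^(-2t)sin(5t) + 3K_2e^(-2t)cos(5t)

Coefficient matrix A = [[33, -25], [50, -37]].
Characteristic polynomial det(A - λI) = λ^2 + 4λ + 29 = 0.
Eigenvalues λ = -2 ± 5i (complex conjugate pair).
For λ=-2+5i: an eigenvector is (-1,-1) - i(-2,-3) = (-1 + 2i, -1 + 3i).
A real fundamental pair from Re and Im of e^((-2+5i)t)v: X_1 = e^(-2t)(cos(5t)·(-1,-1) + sin(5t)·(-2,-3)), X_2 = e^(-2t)(sin(5t)·(-1,-1) - cos(5t)·(-2,-3)).
General solution: K_1X_1 + K_2X_2.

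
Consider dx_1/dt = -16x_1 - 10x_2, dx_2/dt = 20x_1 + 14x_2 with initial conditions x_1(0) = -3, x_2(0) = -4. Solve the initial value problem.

x_1(t) = 7e^(4t) - 10e^(-6t), x_2(t) = -14e^(4t) + 10e^(-6t)

Coefficient matrix A = [[-16, -10], [20, 14]].
Characteristic polynomial det(A - λI) = λ^2 + 2λ - 24 = 0.
Eigenvalues λ = -6, 4.
For λ=-6: (A-λI) row 1 is [-10, -10], so an eigenvector is (1, -1).
For λ=4: (A-λI) row 1 is [-20, -10], so an eigenvector is (-1, 2).
General solution: K_1e^(-6t)(1,-1) + K_2e^(4t)(-1,2).
Applying x_1(0)=-3, x_2(0)=-4 gives K_1=-10, K_2=-7.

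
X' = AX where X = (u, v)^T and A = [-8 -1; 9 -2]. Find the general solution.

Coefficient matrix A = [[-8, -1], [9, -2]].
Characteristic polynomial det(A - λI) = λ^2 + 10λ + 25 = 0.
Single eigenvalue λ = -5 with algebraic multiplicity 2.
Eigenvector v = (-1,3); generalized eigenvector w with (A-λI)w=v is (0,1).
General solution: e^(-5t)[c_1·v + c_2·(t·v + w)].

u(t) = -c_1e^(-5t) - c_2te^(-5t), v(t) = 3c_1e^(-5t) + 3c_2te^(-5t) + c_2e^(-5t)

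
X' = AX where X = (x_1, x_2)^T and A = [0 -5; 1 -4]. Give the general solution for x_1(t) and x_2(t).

x_1(t) = -c_1e^(-2t)sin(t) + 2c_1e^(-2t)cos(t) + 2c_2e^(-2t)sin(t) + c_2e^(-2t)cos(t), x_2(t) = c_1e^(-2t)cos(t) + c_2e^(-2t)sin(t)

Coefficient matrix A = [[0, -5], [1, -4]].
Characteristic polynomial det(A - λI) = λ^2 + 4λ + 5 = 0.
Eigenvalues λ = -2 ± i (complex conjugate pair).
For λ=-2+i: an eigenvector is (2,1) - i(-1,0) = (2 + i, 1).
A real fundamental pair from Re and Im of e^((-2+i)t)v: X_1 = e^(-2t)(cos(t)·(2,1) + sin(t)·(-1,0)), X_2 = e^(-2t)(sin(t)·(2,1) - cos(t)·(-1,0)).
General solution: c_1X_1 + c_2X_2.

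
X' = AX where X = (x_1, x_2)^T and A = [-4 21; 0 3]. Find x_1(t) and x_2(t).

Coefficient matrix A = [[-4, 21], [0, 3]].
Characteristic polynomial det(A - λI) = λ^2 + λ - 12 = 0.
Eigenvalues λ = -4, 3.
For λ=-4: (A-λI) row 1 is [0, 21], so an eigenvector is (1, 0).
For λ=3: (A-λI) row 1 is [-7, 21], so an eigenvector is (3, 1).
General solution: c_1e^(-4t)(1,0) + c_2e^(3t)(3,1).

x_1(t) = c_1e^(-4t) + 3c_2e^(3t), x_2(t) = c_2e^(3t)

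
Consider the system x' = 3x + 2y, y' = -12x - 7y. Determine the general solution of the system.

x(t) = -K_1e^(-3t) + K_2e^(-t), y(t) = 3K_1e^(-3t) - 2K_2e^(-t)

Coefficient matrix A = [[3, 2], [-12, -7]].
Characteristic polynomial det(A - λI) = λ^2 + 4λ + 3 = 0.
Eigenvalues λ = -3, -1.
For λ=-3: (A-λI) row 1 is [6, 2], so an eigenvector is (-1, 3).
For λ=-1: (A-λI) row 1 is [4, 2], so an eigenvector is (1, -2).
General solution: K_1e^(-3t)(-1,3) + K_2e^(-t)(1,-2).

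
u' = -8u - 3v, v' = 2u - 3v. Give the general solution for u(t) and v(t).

Coefficient matrix A = [[-8, -3], [2, -3]].
Characteristic polynomial det(A - λI) = λ^2 + 11λ + 30 = 0.
Eigenvalues λ = -5, -6.
For λ=-5: (A-λI) row 1 is [-3, -3], so an eigenvector is (-1, 1).
For λ=-6: (A-λI) row 1 is [-2, -3], so an eigenvector is (3, -2).
General solution: K_1e^(-5t)(-1,1) + K_2e^(-6t)(3,-2).

u(t) = -K_1e^(-5t) + 3K_2e^(-6t), v(t) = K_1e^(-5t) - 2K_2e^(-6t)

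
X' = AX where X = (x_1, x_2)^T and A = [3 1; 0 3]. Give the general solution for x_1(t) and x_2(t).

x_1(t) = -K_1e^(3t) - K_2te^(3t) + 2K_2e^(3t), x_2(t) = -K_2e^(3t)

Coefficient matrix A = [[3, 1], [0, 3]].
Characteristic polynomial det(A - λI) = λ^2 - 6λ + 9 = 0.
Single eigenvalue λ = 3 with algebraic multiplicity 2.
Eigenvector v = (-1,0); generalized eigenvector w with (A-λI)w=v is (2,-1).
General solution: e^(3t)[K_1·v + K_2·(t·v + w)].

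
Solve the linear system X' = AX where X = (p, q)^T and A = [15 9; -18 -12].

p(t) = -K_1e^(6t) + K_2e^(-3t), q(t) = K_1e^(6t) - 2K_2e^(-3t)

Coefficient matrix A = [[15, 9], [-18, -12]].
Characteristic polynomial det(A - λI) = λ^2 - 3λ - 18 = 0.
Eigenvalues λ = 6, -3.
For λ=6: (A-λI) row 1 is [9, 9], so an eigenvector is (-1, 1).
For λ=-3: (A-λI) row 1 is [18, 9], so an eigenvector is (1, -2).
General solution: K_1e^(6t)(-1,1) + K_2e^(-3t)(1,-2).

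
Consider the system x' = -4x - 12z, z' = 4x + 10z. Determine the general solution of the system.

Coefficient matrix A = [[-4, -12], [4, 10]].
Characteristic polynomial det(A - λI) = λ^2 - 6λ + 8 = 0.
Eigenvalues λ = 4, 2.
For λ=4: (A-λI) row 1 is [-8, -12], so an eigenvector is (-3, 2).
For λ=2: (A-λI) row 1 is [-6, -12], so an eigenvector is (2, -1).
General solution: K_1e^(4t)(-3,2) + K_2e^(2t)(2,-1).

x(t) = -3K_1e^(4t) + 2K_2e^(2t), z(t) = 2K_1e^(4t) - K_2e^(2t)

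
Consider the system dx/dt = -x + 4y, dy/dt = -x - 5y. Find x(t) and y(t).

x(t) = -2K_1e^(-3t) - 2K_2te^(-3t) + K_2e^(-3t), y(t) = K_1e^(-3t) + K_2te^(-3t) - K_2e^(-3t)

Coefficient matrix A = [[-1, 4], [-1, -5]].
Characteristic polynomial det(A - λI) = λ^2 + 6λ + 9 = 0.
Single eigenvalue λ = -3 with algebraic multiplicity 2.
Eigenvector v = (-2,1); generalized eigenvector w with (A-λI)w=v is (1,-1).
General solution: e^(-3t)[K_1·v + K_2·(t·v + w)].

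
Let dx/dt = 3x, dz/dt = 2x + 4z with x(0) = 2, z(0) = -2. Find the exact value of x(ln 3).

A = [[3,0],[2,4]]; eigenvalues λ = 3, 4.
Eigenvectors: (1,-2) for λ=3, (0,1) for λ=4.
From the initial condition, c_1 = 2, c_2 = 2.
x(ln 3) = (2)(3^3)(1) + (2)(3^4)(0) = 54.

54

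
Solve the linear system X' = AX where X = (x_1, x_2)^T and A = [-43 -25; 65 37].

Coefficient matrix A = [[-43, -25], [65, 37]].
Characteristic polynomial det(A - λI) = λ^2 + 6λ + 34 = 0.
Eigenvalues λ = -3 ± 5i (complex conjugate pair).
For λ=-3+5i: an eigenvector is (2,-3) - i(-1,2) = (2 + i, -3 - 2i).
A real fundamental pair from Re and Im of e^((-3+5i)t)v: X_1 = e^(-3t)(cos(5t)·(2,-3) + sin(5t)·(-1,2)), X_2 = e^(-3t)(sin(5t)·(2,-3) - cos(5t)·(-1,2)).
General solution: K_1X_1 + K_2X_2.

x_1(t) = -K_1e^(-3t)sin(5t) + 2K_1e^(-3t)cos(5t) + 2K_2e^(-3t)sin(5t) + K_2e^(-3t)cos(5t), x_2(t) = 2K_1e^(-3t)sin(5t) - 3K_1e^(-3t)cos(5t) - 3K_2e^(-3t)sin(5t) - 2K_2e^(-3t)cos(5t)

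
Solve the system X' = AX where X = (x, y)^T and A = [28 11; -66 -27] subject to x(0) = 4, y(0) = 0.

Coefficient matrix A = [[28, 11], [-66, -27]].
Characteristic polynomial det(A - λI) = λ^2 - λ - 30 = 0.
Eigenvalues λ = 6, -5.
For λ=6: (A-λI) row 1 is [22, 11], so an eigenvector is (-1, 2).
For λ=-5: (A-λI) row 1 is [33, 11], so an eigenvector is (1, -3).
General solution: c_1e^(6t)(-1,2) + c_2e^(-5t)(1,-3).
Applying x(0)=4, y(0)=0 gives c_1=-12, c_2=-8.

x(t) = 12e^(6t) - 8e^(-5t), y(t) = -24e^(6t) + 24e^(-5t)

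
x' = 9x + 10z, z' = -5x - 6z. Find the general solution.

x(t) = -2K_1e^(4t) - K_2e^(-t), z(t) = K_1e^(4t) + K_2e^(-t)

Coefficient matrix A = [[9, 10], [-5, -6]].
Characteristic polynomial det(A - λI) = λ^2 - 3λ - 4 = 0.
Eigenvalues λ = 4, -1.
For λ=4: (A-λI) row 1 is [5, 10], so an eigenvector is (-2, 1).
For λ=-1: (A-λI) row 1 is [10, 10], so an eigenvector is (-1, 1).
General solution: K_1e^(4t)(-2,1) + K_2e^(-t)(-1,1).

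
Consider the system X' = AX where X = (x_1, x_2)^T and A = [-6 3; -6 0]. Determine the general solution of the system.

Coefficient matrix A = [[-6, 3], [-6, 0]].
Characteristic polynomial det(A - λI) = λ^2 + 6λ + 18 = 0.
Eigenvalues λ = -3 ± 3i (complex conjugate pair).
For λ=-3+3i: an eigenvector is (-1,-1) - i(0,1) = (-1, -1 - i).
A real fundamental pair from Re and Im of e^((-3+3i)t)v: X_1 = e^(-3t)(cos(3t)·(-1,-1) + sin(3t)·(0,1)), X_2 = e^(-3t)(sin(3t)·(-1,-1) - cos(3t)·(0,1)).
General solution: K_1X_1 + K_2X_2.

x_1(t) = -K_1e^(-3t)cos(3t) - K_2e^(-3t)sin(3t), x_2(t) = K_1e^(-3t)sin(3t) - K_1e^(-3t)cos(3t) - K_2e^(-3t)sin(3t) - K_2e^(-3t)cos(3t)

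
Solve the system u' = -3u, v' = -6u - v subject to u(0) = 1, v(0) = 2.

Coefficient matrix A = [[-3, 0], [-6, -1]].
Characteristic polynomial det(A - λI) = λ^2 + 4λ + 3 = 0.
Eigenvalues λ = -3, -1.
For λ=-3: (A-λI) row 2 is [-6, 2], so an eigenvector is (-1, -3).
For λ=-1: (A-λI) row 1 is [-2, 0], so an eigenvector is (0, 1).
General solution: C_1e^(-3t)(-1,-3) + C_2e^(-t)(0,1).
Applying u(0)=1, v(0)=2 gives C_1=-1, C_2=-1.

u(t) = e^(-3t), v(t) = -e^(-t) + 3e^(-3t)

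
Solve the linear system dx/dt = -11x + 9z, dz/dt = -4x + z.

Coefficient matrix A = [[-11, 9], [-4, 1]].
Characteristic polynomial det(A - λI) = λ^2 + 10λ + 25 = 0.
Single eigenvalue λ = -5 with algebraic multiplicity 2.
Eigenvector v = (3,2); generalized eigenvector w with (A-λI)w=v is (-2,-1).
General solution: e^(-5t)[c_1·v + c_2·(t·v + w)].

x(t) = 3c_1e^(-5t) + 3c_2te^(-5t) - 2c_2e^(-5t), z(t) = 2c_1e^(-5t) + 2c_2te^(-5t) - c_2e^(-5t)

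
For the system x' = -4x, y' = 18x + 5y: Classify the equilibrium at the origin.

A = [[-4,0],[18,5]]; det(A-λI) = λ^2 - λ - 20.
λ = 5, -4: opposite signs.

saddle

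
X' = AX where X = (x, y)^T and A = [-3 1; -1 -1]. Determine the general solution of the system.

x(t) = C_1e^(-2t) + C_2te^(-2t) + C_2e^(-2t), y(t) = C_1e^(-2t) + C_2te^(-2t) + 2C_2e^(-2t)

Coefficient matrix A = [[-3, 1], [-1, -1]].
Characteristic polynomial det(A - λI) = λ^2 + 4λ + 4 = 0.
Single eigenvalue λ = -2 with algebraic multiplicity 2.
Eigenvector v = (1,1); generalized eigenvector w with (A-λI)w=v is (1,2).
General solution: e^(-2t)[C_1·v + C_2·(t·v + w)].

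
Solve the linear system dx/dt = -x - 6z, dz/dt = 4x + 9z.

Coefficient matrix A = [[-1, -6], [4, 9]].
Characteristic polynomial det(A - λI) = λ^2 - 8λ + 15 = 0.
Eigenvalues λ = 5, 3.
For λ=5: (A-λI) row 1 is [-6, -6], so an eigenvector is (-1, 1).
For λ=3: (A-λI) row 1 is [-4, -6], so an eigenvector is (-3, 2).
General solution: C_1e^(5t)(-1,1) + C_2e^(3t)(-3,2).

x(t) = -C_1e^(5t) - 3C_2e^(3t), z(t) = C_1e^(5t) + 2C_2e^(3t)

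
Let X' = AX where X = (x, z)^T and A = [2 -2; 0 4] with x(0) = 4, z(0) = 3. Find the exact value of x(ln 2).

A = [[2,-2],[0,4]]; eigenvalues λ = 2, 4.
Eigenvectors: (1,0) for λ=2, (1,-1) for λ=4.
From the initial condition, c_1 = 7, c_2 = -3.
x(ln 2) = (7)(2^2)(1) + (-3)(2^4)(1) = -20.

-20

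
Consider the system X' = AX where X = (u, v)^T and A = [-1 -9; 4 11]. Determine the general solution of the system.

Coefficient matrix A = [[-1, -9], [4, 11]].
Characteristic polynomial det(A - λI) = λ^2 - 10λ + 25 = 0.
Single eigenvalue λ = 5 with algebraic multiplicity 2.
Eigenvector v = (3,-2); generalized eigenvector w with (A-λI)w=v is (1,-1).
General solution: e^(5t)[C_1·v + C_2·(t·v + w)].

u(t) = 3C_1e^(5t) + 3C_2te^(5t) + C_2e^(5t), v(t) = -2C_1e^(5t) - 2C_2te^(5t) - C_2e^(5t)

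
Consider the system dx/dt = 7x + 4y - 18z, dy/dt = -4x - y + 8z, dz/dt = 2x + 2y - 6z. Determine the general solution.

Coefficient matrix A = [[7, 4, -18], [-4, -1, 8], [2, 2, -6]].
det(A - λI) = 0 gives eigenvalues λ = 3, -1, -2.
For λ=3: eigenvector (-1,1,0).
For λ=-1: eigenvector (4,1,2).
For λ=-2: eigenvector (2,0,1).
General solution: C_1e^(3t)(-1,1,0) + C_2e^(-t)(4,1,2) + C_3e^(-2t)(2,0,1).

x(t) = -C_1e^(3t) + 4C_2e^(-t) + 2C_3e^(-2t), y(t) = C_1e^(3t) + C_2e^(-t), z(t) = 2C_2e^(-t) + C_3e^(-2t)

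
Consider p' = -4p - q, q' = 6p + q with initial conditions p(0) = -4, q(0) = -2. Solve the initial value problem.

p(t) = 10e^(-t) - 14e^(-2t), q(t) = -30e^(-t) + 28e^(-2t)

Coefficient matrix A = [[-4, -1], [6, 1]].
Characteristic polynomial det(A - λI) = λ^2 + 3λ + 2 = 0.
Eigenvalues λ = -1, -2.
For λ=-1: (A-λI) row 1 is [-3, -1], so an eigenvector is (1, -3).
For λ=-2: (A-λI) row 1 is [-2, -1], so an eigenvector is (1, -2).
General solution: K_1e^(-t)(1,-3) + K_2e^(-2t)(1,-2).
Applying p(0)=-4, q(0)=-2 gives K_1=10, K_2=-14.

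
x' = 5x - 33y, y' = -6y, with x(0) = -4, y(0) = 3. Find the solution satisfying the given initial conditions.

x(t) = -13e^(5t) + 9e^(-6t), y(t) = 3e^(-6t)

Coefficient matrix A = [[5, -33], [0, -6]].
Characteristic polynomial det(A - λI) = λ^2 + λ - 30 = 0.
Eigenvalues λ = 5, -6.
For λ=5: (A-λI) row 1 is [0, -33], so an eigenvector is (-1, 0).
For λ=-6: (A-λI) row 1 is [11, -33], so an eigenvector is (3, 1).
General solution: c_1e^(5t)(-1,0) + c_2e^(-6t)(3,1).
Applying x(0)=-4, y(0)=3 gives c_1=13, c_2=3.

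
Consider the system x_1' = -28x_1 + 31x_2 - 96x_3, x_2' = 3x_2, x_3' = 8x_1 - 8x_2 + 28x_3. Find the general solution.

Coefficient matrix A = [[-28, 31, -96], [0, 3, 0], [8, -8, 28]].
det(A - λI) = 0 gives eigenvalues λ = 4, 3, -4.
For λ=4: eigenvector (-3,0,1).
For λ=3: eigenvector (1,1,0).
For λ=-4: eigenvector (4,0,-1).
General solution: K_1e^(4t)(-3,0,1) + K_2e^(3t)(1,1,0) + K_3e^(-4t)(4,0,-1).

x_1(t) = -3K_1e^(4t) + K_2e^(3t) + 4K_3e^(-4t), x_2(t) = K_2e^(3t), x_3(t) = K_1e^(4t) - K_3e^(-4t)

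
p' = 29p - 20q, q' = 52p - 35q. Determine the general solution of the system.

Coefficient matrix A = [[29, -20], [52, -35]].
Characteristic polynomial det(A - λI) = λ^2 + 6λ + 25 = 0.
Eigenvalues λ = -3 ± 4i (complex conjugate pair).
For λ=-3+4i: an eigenvector is (-1,-2) - i(2,3) = (-1 - 2i, -2 - 3i).
A real fundamental pair from Re and Im of e^((-3+4i)t)v: X_1 = e^(-3t)(cos(4t)·(-1,-2) + sin(4t)·(2,3)), X_2 = e^(-3t)(sin(4t)·(-1,-2) - cos(4t)·(2,3)).
General solution: K_1X_1 + K_2X_2.

p(t) = 2K_1e^(-3t)sin(4t) - K_1e^(-3t)cos(4t) - K_2e^(-3t)sin(4t) - 2K_2e^(-3t)cos(4t), q(t) = 3K_1e^(-3t)sin(4t) - 2K_1e^(-3t)cos(4t) - 2K_2e^(-3t)sin(4t) - 3K_2e^(-3t)cos(4t)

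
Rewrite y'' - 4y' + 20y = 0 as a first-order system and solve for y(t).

Let x_1 = y, x_2 = y'. Then x_1' = x_2 and x_2' = -20x_1 + 4x_2.
A = [[0,1],[-20,4]]; det(A-λI) = λ^2 - 4λ + 20.
Eigenvalues λ = 2 ± 4i.

y(t) = C_1e^(2t)cos(4t) + C_2e^(2t)sin(4t)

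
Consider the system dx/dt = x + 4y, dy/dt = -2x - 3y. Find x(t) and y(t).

x(t) = C_1e^(-t)sin(2t) - C_1e^(-t)cos(2t) - C_2e^(-t)sin(2t) - C_2e^(-t)cos(2t), y(t) = C_1e^(-t)cos(2t) + C_2e^(-t)sin(2t)

Coefficient matrix A = [[1, 4], [-2, -3]].
Characteristic polynomial det(A - λI) = λ^2 + 2λ + 5 = 0.
Eigenvalues λ = -1 ± 2i (complex conjugate pair).
For λ=-1+2i: an eigenvector is (-1,1) - i(1,0) = (-1 - i, 1).
A real fundamental pair from Re and Im of e^((-1+2i)t)v: X_1 = e^(-t)(cos(2t)·(-1,1) + sin(2t)·(1,0)), X_2 = e^(-t)(sin(2t)·(-1,1) - cos(2t)·(1,0)).
General solution: C_1X_1 + C_2X_2.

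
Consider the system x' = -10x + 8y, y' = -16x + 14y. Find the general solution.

Coefficient matrix A = [[-10, 8], [-16, 14]].
Characteristic polynomial det(A - λI) = λ^2 - 4λ - 12 = 0.
Eigenvalues λ = 6, -2.
For λ=6: (A-λI) row 1 is [-16, 8], so an eigenvector is (-1, -2).
For λ=-2: (A-λI) row 1 is [-8, 8], so an eigenvector is (-1, -1).
General solution: c_1e^(6t)(-1,-2) + c_2e^(-2t)(-1,-1).

x(t) = -c_1e^(6t) - c_2e^(-2t), y(t) = -2c_1e^(6t) - c_2e^(-2t)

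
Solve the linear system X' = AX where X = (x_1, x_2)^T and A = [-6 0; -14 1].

x_1(t) = K_2e^(-6t), x_2(t) = -K_1e^(t) + 2K_2e^(-6t)

Coefficient matrix A = [[-6, 0], [-14, 1]].
Characteristic polynomial det(A - λI) = λ^2 + 5λ - 6 = 0.
Eigenvalues λ = 1, -6.
For λ=1: (A-λI) row 1 is [-7, 0], so an eigenvector is (0, -1).
For λ=-6: (A-λI) row 2 is [-14, 7], so an eigenvector is (1, 2).
General solution: K_1e^(t)(0,-1) + K_2e^(-6t)(1,2).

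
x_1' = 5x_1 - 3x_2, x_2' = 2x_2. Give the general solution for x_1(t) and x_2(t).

x_1(t) = C_1e^(2t) - C_2e^(5t), x_2(t) = C_1e^(2t)

Coefficient matrix A = [[5, -3], [0, 2]].
Characteristic polynomial det(A - λI) = λ^2 - 7λ + 10 = 0.
Eigenvalues λ = 2, 5.
For λ=2: (A-λI) row 1 is [3, -3], so an eigenvector is (1, 1).
For λ=5: (A-λI) row 1 is [0, -3], so an eigenvector is (-1, 0).
General solution: C_1e^(2t)(1,1) + C_2e^(5t)(-1,0).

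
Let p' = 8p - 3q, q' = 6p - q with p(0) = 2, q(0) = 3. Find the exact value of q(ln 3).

261

A = [[8,-3],[6,-1]]; eigenvalues λ = 2, 5.
Eigenvectors: (-1,-2) for λ=2, (1,1) for λ=5.
From the initial condition, c_1 = -1, c_2 = 1.
q(ln 3) = (-1)(3^2)(-2) + (1)(3^5)(1) = 261.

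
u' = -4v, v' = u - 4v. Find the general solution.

u(t) = -2K_1e^(-2t) - 2K_2te^(-2t) + 3K_2e^(-2t), v(t) = -K_1e^(-2t) - K_2te^(-2t) + 2K_2e^(-2t)

Coefficient matrix A = [[0, -4], [1, -4]].
Characteristic polynomial det(A - λI) = λ^2 + 4λ + 4 = 0.
Single eigenvalue λ = -2 with algebraic multiplicity 2.
Eigenvector v = (-2,-1); generalized eigenvector w with (A-λI)w=v is (3,2).
General solution: e^(-2t)[K_1·v + K_2·(t·v + w)].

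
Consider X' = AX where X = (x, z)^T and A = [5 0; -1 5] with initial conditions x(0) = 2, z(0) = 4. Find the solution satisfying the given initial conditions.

Coefficient matrix A = [[5, 0], [-1, 5]].
Characteristic polynomial det(A - λI) = λ^2 - 10λ + 25 = 0.
Single eigenvalue λ = 5 with algebraic multiplicity 2.
Eigenvector v = (0,-1); generalized eigenvector w with (A-λI)w=v is (1,0).
General solution: e^(5t)[K_1·v + K_2·(t·v + w)].
Applying x(0)=2, z(0)=4 gives K_1=-4, K_2=2.

x(t) = 2e^(5t), z(t) = -2te^(5t) + 4e^(5t)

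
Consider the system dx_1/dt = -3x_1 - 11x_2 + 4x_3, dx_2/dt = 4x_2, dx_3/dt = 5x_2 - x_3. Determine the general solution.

Coefficient matrix A = [[-3, -11, 4], [0, 4, 0], [0, 5, -1]].
det(A - λI) = 0 gives eigenvalues λ = -3, -1, 4.
For λ=-3: eigenvector (1,0,0).
For λ=-1: eigenvector (2,0,1).
For λ=4: eigenvector (-1,1,1).
General solution: C_1e^(-3t)(1,0,0) + C_2e^(-t)(2,0,1) + C_3e^(4t)(-1,1,1).

x_1(t) = C_1e^(-3t) + 2C_2e^(-t) - C_3e^(4t), x_2(t) = C_3e^(4t), x_3(t) = C_2e^(-t) + C_3e^(4t)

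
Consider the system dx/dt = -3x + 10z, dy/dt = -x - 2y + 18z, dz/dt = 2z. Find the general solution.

x(t) = 2c_2e^(2t) + c_3e^(-3t), y(t) = -c_1e^(-2t) + 4c_2e^(2t) + c_3e^(-3t), z(t) = c_2e^(2t)

Coefficient matrix A = [[-3, 0, 10], [-1, -2, 18], [0, 0, 2]].
det(A - λI) = 0 gives eigenvalues λ = -2, 2, -3.
For λ=-2: eigenvector (0,-1,0).
For λ=2: eigenvector (2,4,1).
For λ=-3: eigenvector (1,1,0).
General solution: c_1e^(-2t)(0,-1,0) + c_2e^(2t)(2,4,1) + c_3e^(-3t)(1,1,0).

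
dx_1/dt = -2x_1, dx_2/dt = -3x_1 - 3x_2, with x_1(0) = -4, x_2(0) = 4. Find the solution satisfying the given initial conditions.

Coefficient matrix A = [[-2, 0], [-3, -3]].
Characteristic polynomial det(A - λI) = λ^2 + 5λ + 6 = 0.
Eigenvalues λ = -3, -2.
For λ=-3: (A-λI) row 1 is [1, 0], so an eigenvector is (0, 1).
For λ=-2: (A-λI) row 2 is [-3, -1], so an eigenvector is (-1, 3).
General solution: K_1e^(-3t)(0,1) + K_2e^(-2t)(-1,3).
Applying x_1(0)=-4, x_2(0)=4 gives K_1=-8, K_2=4.

x_1(t) = -4e^(-2t), x_2(t) = 12e^(-2t) - 8e^(-3t)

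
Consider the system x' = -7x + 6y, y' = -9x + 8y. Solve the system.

Coefficient matrix A = [[-7, 6], [-9, 8]].
Characteristic polynomial det(A - λI) = λ^2 - λ - 2 = 0.
Eigenvalues λ = -1, 2.
For λ=-1: (A-λI) row 1 is [-6, 6], so an eigenvector is (1, 1).
For λ=2: (A-λI) row 1 is [-9, 6], so an eigenvector is (-2, -3).
General solution: C_1e^(-t)(1,1) + C_2e^(2t)(-2,-3).

x(t) = C_1e^(-t) - 2C_2e^(2t), y(t) = C_1e^(-t) - 3C_2e^(2t)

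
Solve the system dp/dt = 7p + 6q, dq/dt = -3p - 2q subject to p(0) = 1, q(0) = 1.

p(t) = 4e^(4t) - 3e^(t), q(t) = -2e^(4t) + 3e^(t)

Coefficient matrix A = [[7, 6], [-3, -2]].
Characteristic polynomial det(A - λI) = λ^2 - 5λ + 4 = 0.
Eigenvalues λ = 4, 1.
For λ=4: (A-λI) row 1 is [3, 6], so an eigenvector is (2, -1).
For λ=1: (A-λI) row 1 is [6, 6], so an eigenvector is (1, -1).
General solution: K_1e^(4t)(2,-1) + K_2e^(t)(1,-1).
Applying p(0)=1, q(0)=1 gives K_1=2, K_2=-3.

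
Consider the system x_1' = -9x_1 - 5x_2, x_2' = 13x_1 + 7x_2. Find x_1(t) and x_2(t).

Coefficient matrix A = [[-9, -5], [13, 7]].
Characteristic polynomial det(A - λI) = λ^2 + 2λ + 2 = 0.
Eigenvalues λ = -1 ± i (complex conjugate pair).
For λ=-1+i: an eigenvector is (-2,3) - i(1,-2) = (-2 - i, 3 + 2i).
A real fundamental pair from Re and Im of e^((-1+i)t)v: X_1 = e^(-t)(cos(t)·(-2,3) + sin(t)·(1,-2)), X_2 = e^(-t)(sin(t)·(-2,3) - cos(t)·(1,-2)).
General solution: C_1X_1 + C_2X_2.

x_1(t) = C_1e^(-t)sin(t) - 2C_1e^(-t)cos(t) - 2C_2e^(-t)sin(t) - C_2e^(-t)cos(t), x_2(t) = -2C_1e^(-t)sin(t) + 3C_1e^(-t)cos(t) + 3C_2e^(-t)sin(t) + 2C_2e^(-t)cos(t)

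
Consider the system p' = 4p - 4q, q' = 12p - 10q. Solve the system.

Coefficient matrix A = [[4, -4], [12, -10]].
Characteristic polynomial det(A - λI) = λ^2 + 6λ + 8 = 0.
Eigenvalues λ = -2, -4.
For λ=-2: (A-λI) row 1 is [6, -4], so an eigenvector is (2, 3).
For λ=-4: (A-λI) row 1 is [8, -4], so an eigenvector is (1, 2).
General solution: K_1e^(-2t)(2,3) + K_2e^(-4t)(1,2).

p(t) = 2K_1e^(-2t) + K_2e^(-4t), q(t) = 3K_1e^(-2t) + 2K_2e^(-4t)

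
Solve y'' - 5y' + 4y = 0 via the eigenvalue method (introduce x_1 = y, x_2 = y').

Let x_1 = y, x_2 = y'. Then x_1' = x_2 and x_2' = -4x_1 + 5x_2.
A = [[0,1],[-4,5]]; det(A-λI) = λ^2 - 5λ + 4.
Eigenvalues λ = 4, 1 with eigenvectors (1,4), (1,1).

y(t) = C_1e^(4t) + C_2e^(t)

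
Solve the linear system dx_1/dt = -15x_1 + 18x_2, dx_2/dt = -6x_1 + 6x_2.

x_1(t) = 2K_1e^(-6t) - 3K_2e^(-3t), x_2(t) = K_1e^(-6t) - 2K_2e^(-3t)

Coefficient matrix A = [[-15, 18], [-6, 6]].
Characteristic polynomial det(A - λI) = λ^2 + 9λ + 18 = 0.
Eigenvalues λ = -6, -3.
For λ=-6: (A-λI) row 1 is [-9, 18], so an eigenvector is (2, 1).
For λ=-3: (A-λI) row 1 is [-12, 18], so an eigenvector is (-3, -2).
General solution: K_1e^(-6t)(2,1) + K_2e^(-3t)(-3,-2).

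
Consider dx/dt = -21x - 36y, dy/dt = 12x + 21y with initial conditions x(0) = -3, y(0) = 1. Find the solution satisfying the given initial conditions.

Coefficient matrix A = [[-21, -36], [12, 21]].
Characteristic polynomial det(A - λI) = λ^2 - 9 = 0.
Eigenvalues λ = -3, 3.
For λ=-3: (A-λI) row 1 is [-18, -36], so an eigenvector is (2, -1).
For λ=3: (A-λI) row 1 is [-24, -36], so an eigenvector is (3, -2).
General solution: K_1e^(-3t)(2,-1) + K_2e^(3t)(3,-2).
Applying x(0)=-3, y(0)=1 gives K_1=-3, K_2=1.

x(t) = 3e^(3t) - 6e^(-3t), y(t) = -2e^(3t) + 3e^(-3t)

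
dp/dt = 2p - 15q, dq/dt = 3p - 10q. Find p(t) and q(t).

p(t) = 2K_1e^(-4t)sin(3t) + K_1e^(-4t)cos(3t) + K_2e^(-4t)sin(3t) - 2K_2e^(-4t)cos(3t), q(t) = K_1e^(-4t)sin(3t) - K_2e^(-4t)cos(3t)

Coefficient matrix A = [[2, -15], [3, -10]].
Characteristic polynomial det(A - λI) = λ^2 + 8λ + 25 = 0.
Eigenvalues λ = -4 ± 3i (complex conjugate pair).
For λ=-4+3i: an eigenvector is (1,0) - i(2,1) = (1 - 2i, 0 - i).
A real fundamental pair from Re and Im of e^((-4+3i)t)v: X_1 = e^(-4t)(cos(3t)·(1,0) + sin(3t)·(2,1)), X_2 = e^(-4t)(sin(3t)·(1,0) - cos(3t)·(2,1)).
General solution: K_1X_1 + K_2X_2.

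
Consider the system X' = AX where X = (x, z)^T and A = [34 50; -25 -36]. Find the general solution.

x(t) = C_1e^(-t)sin(5t) + 3C_1e^(-t)cos(5t) + 3C_2e^(-t)sin(5t) - C_2e^(-t)cos(5t), z(t) = -C_1e^(-t)sin(5t) - 2C_1e^(-t)cos(5t) - 2C_2e^(-t)sin(5t) + C_2e^(-t)cos(5t)

Coefficient matrix A = [[34, 50], [-25, -36]].
Characteristic polynomial det(A - λI) = λ^2 + 2λ + 26 = 0.
Eigenvalues λ = -1 ± 5i (complex conjugate pair).
For λ=-1+5i: an eigenvector is (3,-2) - i(1,-1) = (3 - i, -2 + i).
A real fundamental pair from Re and Im of e^((-1+5i)t)v: X_1 = e^(-t)(cos(5t)·(3,-2) + sin(5t)·(1,-1)), X_2 = e^(-t)(sin(5t)·(3,-2) - cos(5t)·(1,-1)).
General solution: C_1X_1 + C_2X_2.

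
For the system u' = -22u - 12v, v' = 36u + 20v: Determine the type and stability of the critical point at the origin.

A = [[-22,-12],[36,20]]; det(A-λI) = λ^2 + 2λ - 8.
λ = -4, 2: opposite signs.

saddle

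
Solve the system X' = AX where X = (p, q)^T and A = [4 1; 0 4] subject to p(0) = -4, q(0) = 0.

p(t) = -4e^(4t), q(t) = 0

Coefficient matrix A = [[4, 1], [0, 4]].
Characteristic polynomial det(A - λI) = λ^2 - 8λ + 16 = 0.
Single eigenvalue λ = 4 with algebraic multiplicity 2.
Eigenvector v = (1,0); generalized eigenvector w with (A-λI)w=v is (-1,1).
General solution: e^(4t)[C_1·v + C_2·(t·v + w)].
Applying p(0)=-4, q(0)=0 gives C_1=-4, C_2=0.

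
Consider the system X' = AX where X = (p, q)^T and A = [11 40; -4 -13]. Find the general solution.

p(t) = c_1e^(-t)sin(4t) - 3c_1e^(-t)cos(4t) - 3c_2e^(-t)sin(4t) - c_2e^(-t)cos(4t), q(t) = c_1e^(-t)cos(4t) + c_2e^(-t)sin(4t)

Coefficient matrix A = [[11, 40], [-4, -13]].
Characteristic polynomial det(A - λI) = λ^2 + 2λ + 17 = 0.
Eigenvalues λ = -1 ± 4i (complex conjugate pair).
For λ=-1+4i: an eigenvector is (-3,1) - i(1,0) = (-3 - i, 1).
A real fundamental pair from Re and Im of e^((-1+4i)t)v: X_1 = e^(-t)(cos(4t)·(-3,1) + sin(4t)·(1,0)), X_2 = e^(-t)(sin(4t)·(-3,1) - cos(4t)·(1,0)).
General solution: c_1X_1 + c_2X_2.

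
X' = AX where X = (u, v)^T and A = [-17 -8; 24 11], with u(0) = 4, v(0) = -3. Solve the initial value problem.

u(t) = -6e^(-t) + 10e^(-5t), v(t) = 12e^(-t) - 15e^(-5t)

Coefficient matrix A = [[-17, -8], [24, 11]].
Characteristic polynomial det(A - λI) = λ^2 + 6λ + 5 = 0.
Eigenvalues λ = -5, -1.
For λ=-5: (A-λI) row 1 is [-12, -8], so an eigenvector is (2, -3).
For λ=-1: (A-λI) row 1 is [-16, -8], so an eigenvector is (1, -2).
General solution: K_1e^(-5t)(2,-3) + K_2e^(-t)(1,-2).
Applying u(0)=4, v(0)=-3 gives K_1=5, K_2=-6.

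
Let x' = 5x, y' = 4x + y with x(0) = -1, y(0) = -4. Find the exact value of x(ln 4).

-1024

A = [[5,0],[4,1]]; eigenvalues λ = 5, 1.
Eigenvectors: (-1,-1) for λ=5, (0,1) for λ=1.
From the initial condition, c_1 = 1, c_2 = -3.
x(ln 4) = (1)(4^5)(-1) + (-3)(4^1)(0) = -1024.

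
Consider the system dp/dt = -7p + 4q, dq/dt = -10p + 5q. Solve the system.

p(t) = -c_1e^(-t)sin(2t) - c_1e^(-t)cos(2t) - c_2e^(-t)sin(2t) + c_2e^(-t)cos(2t), q(t) = -c_1e^(-t)sin(2t) - 2c_1e^(-t)cos(2t) - 2c_2e^(-t)sin(2t) + c_2e^(-t)cos(2t)

Coefficient matrix A = [[-7, 4], [-10, 5]].
Characteristic polynomial det(A - λI) = λ^2 + 2λ + 5 = 0.
Eigenvalues λ = -1 ± 2i (complex conjugate pair).
For λ=-1+2i: an eigenvector is (-1,-2) - i(-1,-1) = (-1 + i, -2 + i).
A real fundamental pair from Re and Im of e^((-1+2i)t)v: X_1 = e^(-t)(cos(2t)·(-1,-2) + sin(2t)·(-1,-1)), X_2 = e^(-t)(sin(2t)·(-1,-2) - cos(2t)·(-1,-1)).
General solution: c_1X_1 + c_2X_2.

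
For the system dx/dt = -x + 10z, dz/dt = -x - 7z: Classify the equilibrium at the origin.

A = [[-1,10],[-1,-7]]; det(A-λI) = λ^2 + 8λ + 17.
λ = -4 ± i: negative real part.

stable spiral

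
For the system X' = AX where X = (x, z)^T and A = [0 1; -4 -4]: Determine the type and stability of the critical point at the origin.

stable improper node

A = [[0,1],[-4,-4]]; det(A-λI) = λ^2 + 4λ + 4.
repeated λ = -2 with a single eigenvector.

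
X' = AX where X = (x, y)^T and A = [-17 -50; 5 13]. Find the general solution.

x(t) = c_1e^(-2t)sin(5t) + 3c_1e^(-2t)cos(5t) + 3c_2e^(-2t)sin(5t) - c_2e^(-2t)cos(5t), y(t) = -c_1e^(-2t)cos(5t) - c_2e^(-2t)sin(5t)

Coefficient matrix A = [[-17, -50], [5, 13]].
Characteristic polynomial det(A - λI) = λ^2 + 4λ + 29 = 0.
Eigenvalues λ = -2 ± 5i (complex conjugate pair).
For λ=-2+5i: an eigenvector is (3,-1) - i(1,0) = (3 - i, -1).
A real fundamental pair from Re and Im of e^((-2+5i)t)v: X_1 = e^(-2t)(cos(5t)·(3,-1) + sin(5t)·(1,0)), X_2 = e^(-2t)(sin(5t)·(3,-1) - cos(5t)·(1,0)).
General solution: c_1X_1 + c_2X_2.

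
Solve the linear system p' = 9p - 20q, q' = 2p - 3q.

p(t) = c_1e^(3t)sin(2t) - 3c_1e^(3t)cos(2t) - 3c_2e^(3t)sin(2t) - c_2e^(3t)cos(2t), q(t) = -c_1e^(3t)cos(2t) - c_2e^(3t)sin(2t)

Coefficient matrix A = [[9, -20], [2, -3]].
Characteristic polynomial det(A - λI) = λ^2 - 6λ + 13 = 0.
Eigenvalues λ = 3 ± 2i (complex conjugate pair).
For λ=3+2i: an eigenvector is (-3,-1) - i(1,0) = (-3 - i, -1).
A real fundamental pair from Re and Im of e^((3+2i)t)v: X_1 = e^(3t)(cos(2t)·(-3,-1) + sin(2t)·(1,0)), X_2 = e^(3t)(sin(2t)·(-3,-1) - cos(2t)·(1,0)).
General solution: c_1X_1 + c_2X_2.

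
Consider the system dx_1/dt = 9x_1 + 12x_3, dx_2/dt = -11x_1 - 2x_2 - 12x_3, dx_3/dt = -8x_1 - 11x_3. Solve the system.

x_1(t) = 3K_2e^(t) - K_3e^(-3t), x_2(t) = K_1e^(-2t) - 3K_2e^(t) + K_3e^(-3t), x_3(t) = -2K_2e^(t) + K_3e^(-3t)

Coefficient matrix A = [[9, 0, 12], [-11, -2, -12], [-8, 0, -11]].
det(A - λI) = 0 gives eigenvalues λ = -2, 1, -3.
For λ=-2: eigenvector (0,1,0).
For λ=1: eigenvector (3,-3,-2).
For λ=-3: eigenvector (-1,1,1).
General solution: K_1e^(-2t)(0,1,0) + K_2e^(t)(3,-3,-2) + K_3e^(-3t)(-1,1,1).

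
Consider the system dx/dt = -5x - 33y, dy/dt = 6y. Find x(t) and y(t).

Coefficient matrix A = [[-5, -33], [0, 6]].
Characteristic polynomial det(A - λI) = λ^2 - λ - 30 = 0.
Eigenvalues λ = -5, 6.
For λ=-5: (A-λI) row 1 is [0, -33], so an eigenvector is (-1, 0).
For λ=6: (A-λI) row 1 is [-11, -33], so an eigenvector is (3, -1).
General solution: K_1e^(-5t)(-1,0) + K_2e^(6t)(3,-1).

x(t) = -K_1e^(-5t) + 3K_2e^(6t), y(t) = -K_2e^(6t)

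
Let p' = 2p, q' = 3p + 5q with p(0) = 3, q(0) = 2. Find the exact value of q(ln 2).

A = [[2,0],[3,5]]; eigenvalues λ = 2, 5.
Eigenvectors: (1,-1) for λ=2, (0,-1) for λ=5.
From the initial condition, c_1 = 3, c_2 = -5.
q(ln 2) = (3)(2^2)(-1) + (-5)(2^5)(-1) = 148.

148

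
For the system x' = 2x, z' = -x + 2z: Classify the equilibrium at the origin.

A = [[2,0],[-1,2]]; det(A-λI) = λ^2 - 4λ + 4.
repeated λ = 2 with a single eigenvector.

unstable improper node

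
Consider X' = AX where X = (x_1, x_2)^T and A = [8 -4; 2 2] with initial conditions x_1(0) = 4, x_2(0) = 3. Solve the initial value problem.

Coefficient matrix A = [[8, -4], [2, 2]].
Characteristic polynomial det(A - λI) = λ^2 - 10λ + 24 = 0.
Eigenvalues λ = 4, 6.
For λ=4: (A-λI) row 1 is [4, -4], so an eigenvector is (1, 1).
For λ=6: (A-λI) row 1 is [2, -4], so an eigenvector is (2, 1).
General solution: c_1e^(4t)(1,1) + c_2e^(6t)(2,1).
Applying x_1(0)=4, x_2(0)=3 gives c_1=2, c_2=1.

x_1(t) = 2e^(6t) + 2e^(4t), x_2(t) = e^(6t) + 2e^(4t)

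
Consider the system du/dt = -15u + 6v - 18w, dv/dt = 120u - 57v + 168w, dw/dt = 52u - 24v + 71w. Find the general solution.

Coefficient matrix A = [[-15, 6, -18], [120, -57, 168], [52, -24, 71]].
det(A - λI) = 0 gives eigenvalues λ = -3, -1, 3.
For λ=-3: eigenvector (1,-4,-2).
For λ=-1: eigenvector (0,3,1).
For λ=3: eigenvector (-1,12,5).
General solution: C_1e^(-3t)(1,-4,-2) + C_2e^(-t)(0,3,1) + C_3e^(3t)(-1,12,5).

u(t) = C_1e^(-3t) - C_3e^(3t), v(t) = -4C_1e^(-3t) + 3C_2e^(-t) + 12C_3e^(3t), w(t) = -2C_1e^(-3t) + C_2e^(-t) + 5C_3e^(3t)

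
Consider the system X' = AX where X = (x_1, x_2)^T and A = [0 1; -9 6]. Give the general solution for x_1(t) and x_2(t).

x_1(t) = C_1e^(3t) + C_2te^(3t) - C_2e^(3t), x_2(t) = 3C_1e^(3t) + 3C_2te^(3t) - 2C_2e^(3t)

Coefficient matrix A = [[0, 1], [-9, 6]].
Characteristic polynomial det(A - λI) = λ^2 - 6λ + 9 = 0.
Single eigenvalue λ = 3 with algebraic multiplicity 2.
Eigenvector v = (1,3); generalized eigenvector w with (A-λI)w=v is (-1,-2).
General solution: e^(3t)[C_1·v + C_2·(t·v + w)].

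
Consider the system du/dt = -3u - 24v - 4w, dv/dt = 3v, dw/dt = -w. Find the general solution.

Coefficient matrix A = [[-3, -24, -4], [0, 3, 0], [0, 0, -1]].
det(A - λI) = 0 gives eigenvalues λ = -3, 3, -1.
For λ=-3: eigenvector (1,0,0).
For λ=3: eigenvector (-4,1,0).
For λ=-1: eigenvector (-2,0,1).
General solution: c_1e^(-3t)(1,0,0) + c_2e^(3t)(-4,1,0) + c_3e^(-t)(-2,0,1).

u(t) = c_1e^(-3t) - 4c_2e^(3t) - 2c_3e^(-t), v(t) = c_2e^(3t), w(t) = c_3e^(-t)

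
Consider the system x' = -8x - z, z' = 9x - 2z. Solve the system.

Coefficient matrix A = [[-8, -1], [9, -2]].
Characteristic polynomial det(A - λI) = λ^2 + 10λ + 25 = 0.
Single eigenvalue λ = -5 with algebraic multiplicity 2.
Eigenvector v = (1,-3); generalized eigenvector w with (A-λI)w=v is (-1,2).
General solution: e^(-5t)[c_1·v + c_2·(t·v + w)].

x(t) = c_1e^(-5t) + c_2te^(-5t) - c_2e^(-5t), z(t) = -3c_1e^(-5t) - 3c_2te^(-5t) + 2c_2e^(-5t)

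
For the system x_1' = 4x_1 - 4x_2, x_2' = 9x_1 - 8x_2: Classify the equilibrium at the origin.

A = [[4,-4],[9,-8]]; det(A-λI) = λ^2 + 4λ + 4.
repeated λ = -2 with a single eigenvector.

stable improper node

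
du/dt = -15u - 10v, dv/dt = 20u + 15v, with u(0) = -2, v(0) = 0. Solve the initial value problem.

Coefficient matrix A = [[-15, -10], [20, 15]].
Characteristic polynomial det(A - λI) = λ^2 - 25 = 0.
Eigenvalues λ = 5, -5.
For λ=5: (A-λI) row 1 is [-20, -10], so an eigenvector is (-1, 2).
For λ=-5: (A-λI) row 1 is [-10, -10], so an eigenvector is (-1, 1).
General solution: K_1e^(5t)(-1,2) + K_2e^(-5t)(-1,1).
Applying u(0)=-2, v(0)=0 gives K_1=-2, K_2=4.

u(t) = 2e^(5t) - 4e^(-5t), v(t) = -4e^(5t) + 4e^(-5t)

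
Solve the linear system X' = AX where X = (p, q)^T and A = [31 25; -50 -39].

Coefficient matrix A = [[31, 25], [-50, -39]].
Characteristic polynomial det(A - λI) = λ^2 + 8λ + 41 = 0.
Eigenvalues λ = -4 ± 5i (complex conjugate pair).
For λ=-4+5i: an eigenvector is (1,-1) - i(2,-3) = (1 - 2i, -1 + 3i).
A real fundamental pair from Re and Im of e^((-4+5i)t)v: X_1 = e^(-4t)(cos(5t)·(1,-1) + sin(5t)·(2,-3)), X_2 = e^(-4t)(sin(5t)·(1,-1) - cos(5t)·(2,-3)).
General solution: c_1X_1 + c_2X_2.

p(t) = 2c_1e^(-4t)sin(5t) + c_1e^(-4t)cos(5t) + c_2e^(-4t)sin(5t) - 2c_2e^(-4t)cos(5t), q(t) = -3c_1e^(-4t)sin(5t) - c_1e^(-4t)cos(5t) - c_2e^(-4t)sin(5t) + 3c_2e^(-4t)cos(5t)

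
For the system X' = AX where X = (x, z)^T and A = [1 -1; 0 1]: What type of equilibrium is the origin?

A = [[1,-1],[0,1]]; det(A-λI) = λ^2 - 2λ + 1.
repeated λ = 1 with a single eigenvector.

unstable improper node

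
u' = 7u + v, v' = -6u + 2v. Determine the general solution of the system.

Coefficient matrix A = [[7, 1], [-6, 2]].
Characteristic polynomial det(A - λI) = λ^2 - 9λ + 20 = 0.
Eigenvalues λ = 4, 5.
For λ=4: (A-λI) row 1 is [3, 1], so an eigenvector is (-1, 3).
For λ=5: (A-λI) row 1 is [2, 1], so an eigenvector is (1, -2).
General solution: C_1e^(4t)(-1,3) + C_2e^(5t)(1,-2).

u(t) = -C_1e^(4t) + C_2e^(5t), v(t) = 3C_1e^(4t) - 2C_2e^(5t)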